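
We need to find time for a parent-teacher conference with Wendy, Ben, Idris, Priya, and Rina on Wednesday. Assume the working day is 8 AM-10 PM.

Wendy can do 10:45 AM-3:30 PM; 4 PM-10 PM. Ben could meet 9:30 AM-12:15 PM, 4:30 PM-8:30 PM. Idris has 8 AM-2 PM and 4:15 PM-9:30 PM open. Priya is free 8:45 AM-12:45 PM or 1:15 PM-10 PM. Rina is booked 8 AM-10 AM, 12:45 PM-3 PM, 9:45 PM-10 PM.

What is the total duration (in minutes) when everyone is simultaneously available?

Wendy free: 10:45-15:30, 16:00-22:00.
Ben free: 09:30-12:15, 16:30-20:30.
Idris free: 08:00-14:00, 16:15-21:30.
Priya free: 08:45-12:45, 13:15-22:00.
Rina free: 10:00-12:45, 15:00-21:45 (invert busy blocks within the working day).
Wendy ∩ Ben: 10:45-12:15, 16:30-20:30.
Wendy ∩ Ben ∩ Idris: 10:45-12:15, 16:30-20:30.
Wendy ∩ Ben ∩ Idris ∩ Priya: 10:45-12:15, 16:30-20:30.
Wendy ∩ Ben ∩ Idris ∩ Priya ∩ Rina: 10:45-12:15, 16:30-20:30.
Summing the common windows: 90 + 240 = 330 minutes.

330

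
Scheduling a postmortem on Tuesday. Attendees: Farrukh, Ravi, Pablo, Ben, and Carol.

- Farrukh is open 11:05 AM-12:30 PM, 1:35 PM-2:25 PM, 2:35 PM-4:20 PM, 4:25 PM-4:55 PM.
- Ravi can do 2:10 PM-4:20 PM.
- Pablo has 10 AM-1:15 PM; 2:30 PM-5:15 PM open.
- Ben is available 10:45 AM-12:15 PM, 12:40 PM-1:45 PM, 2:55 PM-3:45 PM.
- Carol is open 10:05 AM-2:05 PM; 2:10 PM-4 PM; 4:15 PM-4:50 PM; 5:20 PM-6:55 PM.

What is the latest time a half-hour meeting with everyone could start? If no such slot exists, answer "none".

Farrukh ∩ Ravi: 14:10-14:25, 14:35-16:20.
Farrukh ∩ Ravi ∩ Pablo: 14:35-16:20.
Farrukh ∩ Ravi ∩ Pablo ∩ Ben: 14:55-15:45.
Farrukh ∩ Ravi ∩ Pablo ∩ Ben ∩ Carol: 14:55-15:45.
So the common availability across everyone is 14:55-15:45.
The last common window of at least 30 minutes is 14:55-15:45; a 30-minute meeting can start as late as 15:15 and still end by 15:45.

15:15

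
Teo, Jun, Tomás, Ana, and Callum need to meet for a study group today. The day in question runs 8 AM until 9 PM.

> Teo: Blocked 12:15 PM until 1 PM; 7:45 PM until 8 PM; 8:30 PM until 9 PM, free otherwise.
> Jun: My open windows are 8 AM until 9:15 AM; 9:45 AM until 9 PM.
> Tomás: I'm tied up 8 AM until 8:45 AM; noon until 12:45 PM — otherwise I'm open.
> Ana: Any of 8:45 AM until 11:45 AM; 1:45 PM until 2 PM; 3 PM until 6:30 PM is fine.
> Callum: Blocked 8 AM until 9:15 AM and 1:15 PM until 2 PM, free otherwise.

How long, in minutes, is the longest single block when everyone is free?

Teo free: 08:00-12:15, 13:00-19:45, 20:00-20:30 (invert busy blocks within the working day).
Jun free: 08:00-09:15, 09:45-21:00.
Tomás free: 08:45-12:00, 12:45-21:00 (invert busy blocks within the working day).
Ana free: 08:45-11:45, 13:45-14:00, 15:00-18:30.
Callum free: 09:15-13:15, 14:00-21:00 (invert busy blocks within the working day).
Teo ∩ Jun: 08:00-09:15, 09:45-12:15, 13:00-19:45, 20:00-20:30.
Teo ∩ Jun ∩ Tomás: 08:45-09:15, 09:45-12:00, 13:00-19:45, 20:00-20:30.
Teo ∩ Jun ∩ Tomás ∩ Ana: 08:45-09:15, 09:45-11:45, 13:45-14:00, 15:00-18:30.
Teo ∩ Jun ∩ Tomás ∩ Ana ∩ Callum: 09:45-11:45, 15:00-18:30.
So the common availability across everyone is 09:45-11:45, 15:00-18:30.
The longest is 15:00-18:30 at 210 minutes.

210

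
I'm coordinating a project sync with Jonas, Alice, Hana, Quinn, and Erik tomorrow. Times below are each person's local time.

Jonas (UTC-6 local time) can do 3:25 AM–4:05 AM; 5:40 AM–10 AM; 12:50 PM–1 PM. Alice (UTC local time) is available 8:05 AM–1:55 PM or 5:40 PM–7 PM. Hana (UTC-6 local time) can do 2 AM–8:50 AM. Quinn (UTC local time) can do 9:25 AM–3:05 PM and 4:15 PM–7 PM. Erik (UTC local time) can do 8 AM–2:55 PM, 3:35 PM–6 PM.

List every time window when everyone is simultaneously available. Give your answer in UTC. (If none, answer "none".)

09:25-10:05, 11:40-13:55

Jonas in UTC: 09:25-10:05, 11:40-16:00, 18:50-19:00 (add 6h to convert from UTC-6).
Alice in UTC: 08:05-13:55, 17:40-19:00.
Hana in UTC: 08:00-14:50 (add 6h to convert from UTC-6).
Quinn in UTC: 09:25-15:05, 16:15-19:00.
Erik in UTC: 08:00-14:55, 15:35-18:00.
Jonas ∩ Alice: 09:25-10:05, 11:40-13:55, 18:50-19:00.
Jonas ∩ Alice ∩ Hana: 09:25-10:05, 11:40-13:55.
Jonas ∩ Alice ∩ Hana ∩ Quinn: 09:25-10:05, 11:40-13:55.
Jonas ∩ Alice ∩ Hana ∩ Quinn ∩ Erik: 09:25-10:05, 11:40-13:55.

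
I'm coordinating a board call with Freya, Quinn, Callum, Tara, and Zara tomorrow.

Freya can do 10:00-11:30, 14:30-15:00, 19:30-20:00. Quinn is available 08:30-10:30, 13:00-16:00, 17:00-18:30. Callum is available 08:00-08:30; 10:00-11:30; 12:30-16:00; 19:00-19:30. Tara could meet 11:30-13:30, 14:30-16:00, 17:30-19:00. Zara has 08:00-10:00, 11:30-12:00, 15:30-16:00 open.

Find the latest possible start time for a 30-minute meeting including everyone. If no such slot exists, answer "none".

none

Freya ∩ Quinn: 10:00-10:30, 14:30-15:00.
Freya ∩ Quinn ∩ Callum: 10:00-10:30, 14:30-15:00.
Freya ∩ Quinn ∩ Callum ∩ Tara: 14:30-15:00.
Freya ∩ Quinn ∩ Callum ∩ Tara ∩ Zara: ∅.
There is no time when everyone is free.
No common window is at least 30 minutes long.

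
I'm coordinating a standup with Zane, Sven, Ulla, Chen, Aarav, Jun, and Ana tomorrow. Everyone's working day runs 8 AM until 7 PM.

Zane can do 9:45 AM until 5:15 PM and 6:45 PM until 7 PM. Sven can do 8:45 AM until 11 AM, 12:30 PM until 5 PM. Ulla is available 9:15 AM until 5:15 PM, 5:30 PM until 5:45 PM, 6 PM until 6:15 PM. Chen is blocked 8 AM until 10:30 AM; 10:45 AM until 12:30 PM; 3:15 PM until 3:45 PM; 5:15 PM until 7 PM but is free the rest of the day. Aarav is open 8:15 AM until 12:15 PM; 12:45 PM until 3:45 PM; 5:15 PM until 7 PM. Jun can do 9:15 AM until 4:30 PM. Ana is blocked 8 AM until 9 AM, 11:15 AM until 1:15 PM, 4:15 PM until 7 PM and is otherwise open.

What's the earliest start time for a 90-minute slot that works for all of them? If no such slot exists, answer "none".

Zane free: 09:45-17:15, 18:45-19:00.
Sven free: 08:45-11:00, 12:30-17:00.
Ulla free: 09:15-17:15, 17:30-17:45, 18:00-18:15.
Chen free: 10:30-10:45, 12:30-15:15, 15:45-17:15 (invert busy blocks within the working day).
Aarav free: 08:15-12:15, 12:45-15:45, 17:15-19:00.
Jun free: 09:15-16:30.
Ana free: 09:00-11:15, 13:15-16:15 (invert busy blocks within the working day).
Zane ∩ Sven: 09:45-11:00, 12:30-17:00.
Zane ∩ Sven ∩ Ulla: 09:45-11:00, 12:30-17:00.
Zane ∩ Sven ∩ Ulla ∩ Chen: 10:30-10:45, 12:30-15:15, 15:45-17:00.
Zane ∩ Sven ∩ Ulla ∩ Chen ∩ Aarav: 10:30-10:45, 12:45-15:15.
Zane ∩ Sven ∩ Ulla ∩ Chen ∩ Aarav ∩ Jun: 10:30-10:45, 12:45-15:15.
Zane ∩ Sven ∩ Ulla ∩ Chen ∩ Aarav ∩ Jun ∩ Ana: 10:30-10:45, 13:15-15:15.
Those are the intersection windows.
The first common window of at least 90 minutes is 13:15-15:15, so the earliest start is 13:15.

13:15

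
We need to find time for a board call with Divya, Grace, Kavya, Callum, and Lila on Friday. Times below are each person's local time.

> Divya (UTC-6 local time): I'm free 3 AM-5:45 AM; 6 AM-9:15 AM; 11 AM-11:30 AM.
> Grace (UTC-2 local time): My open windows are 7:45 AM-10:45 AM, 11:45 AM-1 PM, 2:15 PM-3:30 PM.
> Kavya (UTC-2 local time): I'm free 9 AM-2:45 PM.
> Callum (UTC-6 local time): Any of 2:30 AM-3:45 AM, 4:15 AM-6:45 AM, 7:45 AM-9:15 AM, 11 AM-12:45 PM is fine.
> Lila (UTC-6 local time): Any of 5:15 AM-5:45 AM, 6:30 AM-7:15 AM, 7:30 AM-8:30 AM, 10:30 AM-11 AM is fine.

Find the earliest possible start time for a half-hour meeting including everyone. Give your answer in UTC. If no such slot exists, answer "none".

Divya in UTC: 09:00-11:45, 12:00-15:15, 17:00-17:30 (add 6h to convert from UTC-6).
Grace in UTC: 09:45-12:45, 13:45-15:00, 16:15-17:30 (add 2h to convert from UTC-2).
Kavya in UTC: 11:00-16:45 (add 2h to convert from UTC-2).
Callum in UTC: 08:30-09:45, 10:15-12:45, 13:45-15:15, 17:00-18:45 (add 6h to convert from UTC-6).
Lila in UTC: 11:15-11:45, 12:30-13:15, 13:30-14:30, 16:30-17:00 (add 6h to convert from UTC-6).
Divya ∩ Grace: 09:45-11:45, 12:00-12:45, 13:45-15:00, 17:00-17:30.
Divya ∩ Grace ∩ Kavya: 11:00-11:45, 12:00-12:45, 13:45-15:00.
Divya ∩ Grace ∩ Kavya ∩ Callum: 11:00-11:45, 12:00-12:45, 13:45-15:00.
Divya ∩ Grace ∩ Kavya ∩ Callum ∩ Lila: 11:15-11:45, 12:30-12:45, 13:45-14:30.
Those are the intersection windows.
The first common window of at least 30 minutes is 11:15-11:45, so the earliest start is 11:15.

11:15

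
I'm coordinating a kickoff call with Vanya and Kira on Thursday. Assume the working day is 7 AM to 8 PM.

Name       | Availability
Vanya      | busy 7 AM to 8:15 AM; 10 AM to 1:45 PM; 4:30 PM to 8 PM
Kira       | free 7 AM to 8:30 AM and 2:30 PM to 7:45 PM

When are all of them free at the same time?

Vanya free: 08:15-10:00, 13:45-16:30 (invert busy blocks within the working day).
Kira free: 07:00-08:30, 14:30-19:45.
Vanya ∩ Kira: 08:15-08:30, 14:30-16:30.

08:15-08:30, 14:30-16:30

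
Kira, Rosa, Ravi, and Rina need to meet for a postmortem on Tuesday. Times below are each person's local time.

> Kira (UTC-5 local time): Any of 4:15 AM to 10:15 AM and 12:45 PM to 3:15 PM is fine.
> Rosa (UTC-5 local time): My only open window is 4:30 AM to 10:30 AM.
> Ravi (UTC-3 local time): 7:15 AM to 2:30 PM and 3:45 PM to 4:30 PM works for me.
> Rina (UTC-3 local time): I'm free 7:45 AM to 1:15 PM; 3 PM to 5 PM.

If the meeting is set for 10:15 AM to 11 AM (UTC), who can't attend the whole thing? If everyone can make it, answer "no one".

Rina

Kira in UTC: 09:15-15:15, 17:45-20:15 (add 5h to convert from UTC-5).
Rosa in UTC: 09:30-15:30 (add 5h to convert from UTC-5).
Ravi in UTC: 10:15-17:30, 18:45-19:30 (add 3h to convert from UTC-3).
Rina in UTC: 10:45-16:15, 18:00-20:00 (add 3h to convert from UTC-3).
Kira: free for 10:15-11:00. Rosa: free for 10:15-11:00. Ravi: free for 10:15-11:00. Rina: not fully free for 10:15-11:00.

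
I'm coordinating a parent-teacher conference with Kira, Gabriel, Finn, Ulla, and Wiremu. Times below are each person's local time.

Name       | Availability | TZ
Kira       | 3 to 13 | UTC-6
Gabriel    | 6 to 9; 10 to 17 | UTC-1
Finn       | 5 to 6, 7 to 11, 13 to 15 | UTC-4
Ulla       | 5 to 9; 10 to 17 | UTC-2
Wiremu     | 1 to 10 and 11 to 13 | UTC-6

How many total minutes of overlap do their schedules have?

300

Kira in UTC: 09:00-19:00 (add 6h to convert from UTC-6).
Gabriel in UTC: 07:00-10:00, 11:00-18:00 (add 1h to convert from UTC-1).
Finn in UTC: 09:00-10:00, 11:00-15:00, 17:00-19:00 (add 4h to convert from UTC-4).
Ulla in UTC: 07:00-11:00, 12:00-19:00 (add 2h to convert from UTC-2).
Wiremu in UTC: 07:00-16:00, 17:00-19:00 (add 6h to convert from UTC-6).
Kira ∩ Gabriel: 09:00-10:00, 11:00-18:00.
Kira ∩ Gabriel ∩ Finn: 09:00-10:00, 11:00-15:00, 17:00-18:00.
Kira ∩ Gabriel ∩ Finn ∩ Ulla: 09:00-10:00, 12:00-15:00, 17:00-18:00.
Kira ∩ Gabriel ∩ Finn ∩ Ulla ∩ Wiremu: 09:00-10:00, 12:00-15:00, 17:00-18:00.
Summing the common windows: 60 + 180 + 60 = 300 minutes.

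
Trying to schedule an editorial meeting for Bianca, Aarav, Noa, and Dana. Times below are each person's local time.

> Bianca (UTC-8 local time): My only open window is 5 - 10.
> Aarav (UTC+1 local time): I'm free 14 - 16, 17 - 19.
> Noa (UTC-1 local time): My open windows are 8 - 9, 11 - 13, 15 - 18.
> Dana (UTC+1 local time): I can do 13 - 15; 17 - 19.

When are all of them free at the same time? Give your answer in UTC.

Bianca in UTC: 13:00-18:00 (add 8h to convert from UTC-8).
Aarav in UTC: 13:00-15:00, 16:00-18:00 (subtract 1h to convert from UTC+1).
Noa in UTC: 09:00-10:00, 12:00-14:00, 16:00-19:00 (add 1h to convert from UTC-1).
Dana in UTC: 12:00-14:00, 16:00-18:00 (subtract 1h to convert from UTC+1).
Bianca ∩ Aarav: 13:00-15:00, 16:00-18:00.
Bianca ∩ Aarav ∩ Noa: 13:00-14:00, 16:00-18:00.
Bianca ∩ Aarav ∩ Noa ∩ Dana: 13:00-14:00, 16:00-18:00.
Those are the intersection windows.

13:00-14:00, 16:00-18:00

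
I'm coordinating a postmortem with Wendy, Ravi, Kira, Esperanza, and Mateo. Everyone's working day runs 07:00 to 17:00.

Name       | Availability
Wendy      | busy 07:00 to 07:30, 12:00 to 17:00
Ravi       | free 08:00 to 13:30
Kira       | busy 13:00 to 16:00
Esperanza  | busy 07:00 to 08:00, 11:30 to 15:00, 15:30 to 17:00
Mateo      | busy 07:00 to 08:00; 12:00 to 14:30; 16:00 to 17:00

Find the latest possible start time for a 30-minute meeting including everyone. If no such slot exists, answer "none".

11:00

Wendy free: 07:30-12:00 (invert busy blocks within the working day).
Ravi free: 08:00-13:30.
Kira free: 07:00-13:00, 16:00-17:00 (invert busy blocks within the working day).
Esperanza free: 08:00-11:30, 15:00-15:30 (invert busy blocks within the working day).
Mateo free: 08:00-12:00, 14:30-16:00 (invert busy blocks within the working day).
Wendy ∩ Ravi: 08:00-12:00.
Wendy ∩ Ravi ∩ Kira: 08:00-12:00.
Wendy ∩ Ravi ∩ Kira ∩ Esperanza: 08:00-11:30.
Wendy ∩ Ravi ∩ Kira ∩ Esperanza ∩ Mateo: 08:00-11:30.
So the common availability across everyone is 08:00-11:30.
The last common window of at least 30 minutes is 08:00-11:30; a 30-minute meeting can start as late as 11:00 and still end by 11:30.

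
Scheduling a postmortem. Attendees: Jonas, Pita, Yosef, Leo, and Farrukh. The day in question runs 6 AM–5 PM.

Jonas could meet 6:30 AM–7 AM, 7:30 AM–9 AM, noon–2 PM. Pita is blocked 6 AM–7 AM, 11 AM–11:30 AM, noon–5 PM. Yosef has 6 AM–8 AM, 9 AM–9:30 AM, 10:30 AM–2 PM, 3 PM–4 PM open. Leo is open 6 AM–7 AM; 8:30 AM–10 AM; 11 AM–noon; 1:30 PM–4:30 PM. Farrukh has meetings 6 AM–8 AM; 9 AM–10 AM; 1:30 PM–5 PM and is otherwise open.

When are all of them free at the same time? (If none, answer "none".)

Jonas free: 06:30-07:00, 07:30-09:00, 12:00-14:00.
Pita free: 07:00-11:00, 11:30-12:00 (invert busy blocks within the working day).
Yosef free: 06:00-08:00, 09:00-09:30, 10:30-14:00, 15:00-16:00.
Leo free: 06:00-07:00, 08:30-10:00, 11:00-12:00, 13:30-16:30.
Farrukh free: 08:00-09:00, 10:00-13:30 (invert busy blocks within the working day).
Jonas ∩ Pita: 07:30-09:00.
Jonas ∩ Pita ∩ Yosef: 07:30-08:00.
Jonas ∩ Pita ∩ Yosef ∩ Leo: ∅.
Jonas ∩ Pita ∩ Yosef ∩ Leo ∩ Farrukh: ∅.
There is no time when everyone is free.

none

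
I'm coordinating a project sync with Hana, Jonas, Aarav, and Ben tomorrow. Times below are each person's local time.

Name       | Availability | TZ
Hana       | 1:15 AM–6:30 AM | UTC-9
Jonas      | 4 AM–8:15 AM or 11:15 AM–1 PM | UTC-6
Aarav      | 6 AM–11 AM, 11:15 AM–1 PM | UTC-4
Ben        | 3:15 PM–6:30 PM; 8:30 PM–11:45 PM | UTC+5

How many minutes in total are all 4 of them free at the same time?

Hana in UTC: 10:15-15:30 (add 9h to convert from UTC-9).
Jonas in UTC: 10:00-14:15, 17:15-19:00 (add 6h to convert from UTC-6).
Aarav in UTC: 10:00-15:00, 15:15-17:00 (add 4h to convert from UTC-4).
Ben in UTC: 10:15-13:30, 15:30-18:45 (subtract 5h to convert from UTC+5).
Hana ∩ Jonas: 10:15-14:15.
Hana ∩ Jonas ∩ Aarav: 10:15-14:15.
Hana ∩ Jonas ∩ Aarav ∩ Ben: 10:15-13:30.
That's a single block of 195 minutes.

195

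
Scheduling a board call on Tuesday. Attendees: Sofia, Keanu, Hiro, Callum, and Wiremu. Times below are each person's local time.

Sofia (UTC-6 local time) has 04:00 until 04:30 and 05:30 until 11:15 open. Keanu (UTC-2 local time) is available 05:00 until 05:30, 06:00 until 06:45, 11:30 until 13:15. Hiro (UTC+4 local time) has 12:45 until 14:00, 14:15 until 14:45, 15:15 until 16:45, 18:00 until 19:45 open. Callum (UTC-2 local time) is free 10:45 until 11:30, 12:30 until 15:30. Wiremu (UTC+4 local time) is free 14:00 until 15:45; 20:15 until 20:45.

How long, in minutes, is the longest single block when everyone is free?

Sofia in UTC: 10:00-10:30, 11:30-17:15 (add 6h to convert from UTC-6).
Keanu in UTC: 07:00-07:30, 08:00-08:45, 13:30-15:15 (add 2h to convert from UTC-2).
Hiro in UTC: 08:45-10:00, 10:15-10:45, 11:15-12:45, 14:00-15:45 (subtract 4h to convert from UTC+4).
Callum in UTC: 12:45-13:30, 14:30-17:30 (add 2h to convert from UTC-2).
Wiremu in UTC: 10:00-11:45, 16:15-16:45 (subtract 4h to convert from UTC+4).
Sofia ∩ Keanu: 13:30-15:15.
Sofia ∩ Keanu ∩ Hiro: 14:00-15:15.
Sofia ∩ Keanu ∩ Hiro ∩ Callum: 14:30-15:15.
Sofia ∩ Keanu ∩ Hiro ∩ Callum ∩ Wiremu: ∅.
There is no time when everyone is free.
No common window exists, so the longest block is 0 minutes.

0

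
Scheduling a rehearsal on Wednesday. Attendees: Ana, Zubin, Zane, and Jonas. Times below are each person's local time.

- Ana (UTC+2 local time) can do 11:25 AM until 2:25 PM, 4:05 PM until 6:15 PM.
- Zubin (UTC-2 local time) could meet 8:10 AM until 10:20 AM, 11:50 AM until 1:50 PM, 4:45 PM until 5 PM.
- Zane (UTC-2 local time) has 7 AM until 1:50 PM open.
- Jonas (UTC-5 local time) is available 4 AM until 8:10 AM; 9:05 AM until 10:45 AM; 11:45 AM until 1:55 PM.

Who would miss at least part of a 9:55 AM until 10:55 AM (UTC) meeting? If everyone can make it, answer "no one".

Ana in UTC: 09:25-12:25, 14:05-16:15 (subtract 2h to convert from UTC+2).
Zubin in UTC: 10:10-12:20, 13:50-15:50, 18:45-19:00 (add 2h to convert from UTC-2).
Zane in UTC: 09:00-15:50 (add 2h to convert from UTC-2).
Jonas in UTC: 09:00-13:10, 14:05-15:45, 16:45-18:55 (add 5h to convert from UTC-5).
Ana: free for 09:55-10:55. Zubin: not fully free for 09:55-10:55. Zane: free for 09:55-10:55. Jonas: free for 09:55-10:55.

Zubin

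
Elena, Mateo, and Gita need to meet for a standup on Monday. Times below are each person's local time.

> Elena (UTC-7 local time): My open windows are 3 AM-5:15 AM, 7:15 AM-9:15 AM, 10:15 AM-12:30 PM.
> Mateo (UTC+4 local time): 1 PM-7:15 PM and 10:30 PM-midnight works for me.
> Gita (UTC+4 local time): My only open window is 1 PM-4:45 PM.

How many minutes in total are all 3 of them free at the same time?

Elena in UTC: 10:00-12:15, 14:15-16:15, 17:15-19:30 (add 7h to convert from UTC-7).
Mateo in UTC: 09:00-15:15, 18:30-20:00 (subtract 4h to convert from UTC+4).
Gita in UTC: 09:00-12:45 (subtract 4h to convert from UTC+4).
Elena ∩ Mateo: 10:00-12:15, 14:15-15:15, 18:30-19:30.
Elena ∩ Mateo ∩ Gita: 10:00-12:15.
That's a single block of 135 minutes.

135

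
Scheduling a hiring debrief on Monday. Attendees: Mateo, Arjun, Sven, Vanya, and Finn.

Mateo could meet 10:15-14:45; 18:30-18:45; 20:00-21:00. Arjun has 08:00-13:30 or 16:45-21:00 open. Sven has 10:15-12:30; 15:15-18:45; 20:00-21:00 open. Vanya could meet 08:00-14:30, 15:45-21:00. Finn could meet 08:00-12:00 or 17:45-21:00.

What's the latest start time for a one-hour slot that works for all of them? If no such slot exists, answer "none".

20:00

Mateo ∩ Arjun: 10:15-13:30, 18:30-18:45, 20:00-21:00.
Mateo ∩ Arjun ∩ Sven: 10:15-12:30, 18:30-18:45, 20:00-21:00.
Mateo ∩ Arjun ∩ Sven ∩ Vanya: 10:15-12:30, 18:30-18:45, 20:00-21:00.
Mateo ∩ Arjun ∩ Sven ∩ Vanya ∩ Finn: 10:15-12:00, 18:30-18:45, 20:00-21:00.
The last common window of at least 60 minutes is 20:00-21:00; a 60-minute meeting can start as late as 20:00 and still end by 21:00.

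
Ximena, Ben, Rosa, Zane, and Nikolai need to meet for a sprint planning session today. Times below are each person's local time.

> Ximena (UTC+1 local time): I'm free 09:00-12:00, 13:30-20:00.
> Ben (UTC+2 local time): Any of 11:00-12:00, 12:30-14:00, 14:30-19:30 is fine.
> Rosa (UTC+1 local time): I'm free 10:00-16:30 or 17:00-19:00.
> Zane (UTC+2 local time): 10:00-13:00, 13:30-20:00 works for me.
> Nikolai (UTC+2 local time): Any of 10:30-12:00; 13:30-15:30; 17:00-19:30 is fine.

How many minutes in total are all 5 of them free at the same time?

Ximena in UTC: 08:00-11:00, 12:30-19:00 (subtract 1h to convert from UTC+1).
Ben in UTC: 09:00-10:00, 10:30-12:00, 12:30-17:30 (subtract 2h to convert from UTC+2).
Rosa in UTC: 09:00-15:30, 16:00-18:00 (subtract 1h to convert from UTC+1).
Zane in UTC: 08:00-11:00, 11:30-18:00 (subtract 2h to convert from UTC+2).
Nikolai in UTC: 08:30-10:00, 11:30-13:30, 15:00-17:30 (subtract 2h to convert from UTC+2).
Ximena ∩ Ben: 09:00-10:00, 10:30-11:00, 12:30-17:30.
Ximena ∩ Ben ∩ Rosa: 09:00-10:00, 10:30-11:00, 12:30-15:30, 16:00-17:30.
Ximena ∩ Ben ∩ Rosa ∩ Zane: 09:00-10:00, 10:30-11:00, 12:30-15:30, 16:00-17:30.
Ximena ∩ Ben ∩ Rosa ∩ Zane ∩ Nikolai: 09:00-10:00, 12:30-13:30, 15:00-15:30, 16:00-17:30.
Summing the common windows: 60 + 60 + 30 + 90 = 240 minutes.

240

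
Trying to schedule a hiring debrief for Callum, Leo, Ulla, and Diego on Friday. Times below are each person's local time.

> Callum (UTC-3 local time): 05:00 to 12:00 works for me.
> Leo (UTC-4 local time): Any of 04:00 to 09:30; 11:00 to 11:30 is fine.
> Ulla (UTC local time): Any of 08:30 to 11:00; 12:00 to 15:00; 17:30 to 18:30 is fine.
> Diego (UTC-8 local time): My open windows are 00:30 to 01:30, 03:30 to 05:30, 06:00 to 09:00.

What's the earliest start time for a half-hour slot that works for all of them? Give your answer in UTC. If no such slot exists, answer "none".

Callum in UTC: 08:00-15:00 (add 3h to convert from UTC-3).
Leo in UTC: 08:00-13:30, 15:00-15:30 (add 4h to convert from UTC-4).
Ulla in UTC: 08:30-11:00, 12:00-15:00, 17:30-18:30.
Diego in UTC: 08:30-09:30, 11:30-13:30, 14:00-17:00 (add 8h to convert from UTC-8).
Callum ∩ Leo: 08:00-13:30.
Callum ∩ Leo ∩ Ulla: 08:30-11:00, 12:00-13:30.
Callum ∩ Leo ∩ Ulla ∩ Diego: 08:30-09:30, 12:00-13:30.
So the common availability across everyone is 08:30-09:30, 12:00-13:30.
The first common window of at least 30 minutes is 08:30-09:30, so the earliest start is 08:30.

08:30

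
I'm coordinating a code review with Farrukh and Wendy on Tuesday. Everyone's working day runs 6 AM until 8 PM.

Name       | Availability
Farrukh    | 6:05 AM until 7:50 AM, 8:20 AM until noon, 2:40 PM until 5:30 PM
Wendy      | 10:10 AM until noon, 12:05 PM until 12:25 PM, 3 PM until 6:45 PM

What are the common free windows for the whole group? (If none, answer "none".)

Farrukh ∩ Wendy: 10:10-12:00, 15:00-17:30.

10:10-12:00, 15:00-17:30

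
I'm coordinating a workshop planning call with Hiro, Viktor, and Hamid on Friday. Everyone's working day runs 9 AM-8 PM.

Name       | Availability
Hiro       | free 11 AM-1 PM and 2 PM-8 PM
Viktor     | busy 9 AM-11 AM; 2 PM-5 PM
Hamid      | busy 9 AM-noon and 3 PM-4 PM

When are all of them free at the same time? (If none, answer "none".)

Hiro free: 11:00-13:00, 14:00-20:00.
Viktor free: 11:00-14:00, 17:00-20:00 (invert busy blocks within the working day).
Hamid free: 12:00-15:00, 16:00-20:00 (invert busy blocks within the working day).
Hiro ∩ Viktor: 11:00-13:00, 17:00-20:00.
Hiro ∩ Viktor ∩ Hamid: 12:00-13:00, 17:00-20:00.

12:00-13:00, 17:00-20:00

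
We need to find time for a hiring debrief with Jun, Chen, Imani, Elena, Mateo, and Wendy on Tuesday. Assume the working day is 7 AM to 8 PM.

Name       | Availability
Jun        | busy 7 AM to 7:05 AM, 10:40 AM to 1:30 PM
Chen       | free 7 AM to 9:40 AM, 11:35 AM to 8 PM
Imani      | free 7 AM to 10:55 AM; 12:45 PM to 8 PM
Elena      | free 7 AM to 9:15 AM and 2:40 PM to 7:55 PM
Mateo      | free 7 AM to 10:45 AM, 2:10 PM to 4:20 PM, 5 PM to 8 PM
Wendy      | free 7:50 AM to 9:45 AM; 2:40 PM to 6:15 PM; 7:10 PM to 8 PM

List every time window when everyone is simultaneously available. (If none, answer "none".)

Jun free: 07:05-10:40, 13:30-20:00 (invert busy blocks within the working day).
Chen free: 07:00-09:40, 11:35-20:00.
Imani free: 07:00-10:55, 12:45-20:00.
Elena free: 07:00-09:15, 14:40-19:55.
Mateo free: 07:00-10:45, 14:10-16:20, 17:00-20:00.
Wendy free: 07:50-09:45, 14:40-18:15, 19:10-20:00.
Jun ∩ Chen: 07:05-09:40, 13:30-20:00.
Jun ∩ Chen ∩ Imani: 07:05-09:40, 13:30-20:00.
Jun ∩ Chen ∩ Imani ∩ Elena: 07:05-09:15, 14:40-19:55.
Jun ∩ Chen ∩ Imani ∩ Elena ∩ Mateo: 07:05-09:15, 14:40-16:20, 17:00-19:55.
Jun ∩ Chen ∩ Imani ∩ Elena ∩ Mateo ∩ Wendy: 07:50-09:15, 14:40-16:20, 17:00-18:15, 19:10-19:55.
Those are the intersection windows.

07:50-09:15, 14:40-16:20, 17:00-18:15, 19:10-19:55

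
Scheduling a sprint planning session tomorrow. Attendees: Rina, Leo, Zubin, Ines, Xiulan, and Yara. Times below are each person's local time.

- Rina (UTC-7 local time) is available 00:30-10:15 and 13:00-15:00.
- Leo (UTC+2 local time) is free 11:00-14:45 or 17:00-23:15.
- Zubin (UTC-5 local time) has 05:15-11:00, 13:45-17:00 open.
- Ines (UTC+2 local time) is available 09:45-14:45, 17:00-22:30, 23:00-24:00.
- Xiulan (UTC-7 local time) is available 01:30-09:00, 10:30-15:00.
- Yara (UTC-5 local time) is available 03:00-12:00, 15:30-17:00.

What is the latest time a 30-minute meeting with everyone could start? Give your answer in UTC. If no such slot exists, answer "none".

Rina in UTC: 07:30-17:15, 20:00-22:00 (add 7h to convert from UTC-7).
Leo in UTC: 09:00-12:45, 15:00-21:15 (subtract 2h to convert from UTC+2).
Zubin in UTC: 10:15-16:00, 18:45-22:00 (add 5h to convert from UTC-5).
Ines in UTC: 07:45-12:45, 15:00-20:30, 21:00-22:00 (subtract 2h to convert from UTC+2).
Xiulan in UTC: 08:30-16:00, 17:30-22:00 (add 7h to convert from UTC-7).
Yara in UTC: 08:00-17:00, 20:30-22:00 (add 5h to convert from UTC-5).
Rina ∩ Leo: 09:00-12:45, 15:00-17:15, 20:00-21:15.
Rina ∩ Leo ∩ Zubin: 10:15-12:45, 15:00-16:00, 20:00-21:15.
Rina ∩ Leo ∩ Zubin ∩ Ines: 10:15-12:45, 15:00-16:00, 20:00-20:30, 21:00-21:15.
Rina ∩ Leo ∩ Zubin ∩ Ines ∩ Xiulan: 10:15-12:45, 15:00-16:00, 20:00-20:30, 21:00-21:15.
Rina ∩ Leo ∩ Zubin ∩ Ines ∩ Xiulan ∩ Yara: 10:15-12:45, 15:00-16:00, 21:00-21:15.
The last common window of at least 30 minutes is 15:00-16:00; a 30-minute meeting can start as late as 15:30 and still end by 16:00.

15:30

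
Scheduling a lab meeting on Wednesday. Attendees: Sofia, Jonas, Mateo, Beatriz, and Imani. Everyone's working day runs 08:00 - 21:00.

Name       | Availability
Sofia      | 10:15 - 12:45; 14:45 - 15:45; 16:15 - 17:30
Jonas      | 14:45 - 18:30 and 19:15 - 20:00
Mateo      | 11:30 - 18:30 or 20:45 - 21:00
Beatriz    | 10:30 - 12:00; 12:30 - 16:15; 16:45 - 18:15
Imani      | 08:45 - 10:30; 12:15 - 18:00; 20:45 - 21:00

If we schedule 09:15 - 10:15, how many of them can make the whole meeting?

1

Imani can make the full 09:15-10:15 slot — that's 1.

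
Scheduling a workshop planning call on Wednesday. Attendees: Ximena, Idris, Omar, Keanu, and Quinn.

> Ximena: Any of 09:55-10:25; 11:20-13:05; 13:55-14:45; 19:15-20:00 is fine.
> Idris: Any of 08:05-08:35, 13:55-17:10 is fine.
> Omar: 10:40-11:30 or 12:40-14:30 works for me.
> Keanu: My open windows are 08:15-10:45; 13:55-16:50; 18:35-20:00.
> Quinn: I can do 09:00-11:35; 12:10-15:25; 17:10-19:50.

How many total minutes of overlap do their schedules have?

Ximena ∩ Idris: 13:55-14:45.
Ximena ∩ Idris ∩ Omar: 13:55-14:30.
Ximena ∩ Idris ∩ Omar ∩ Keanu: 13:55-14:30.
Ximena ∩ Idris ∩ Omar ∩ Keanu ∩ Quinn: 13:55-14:30.
Those are the intersection windows.
That's a single block of 35 minutes.

35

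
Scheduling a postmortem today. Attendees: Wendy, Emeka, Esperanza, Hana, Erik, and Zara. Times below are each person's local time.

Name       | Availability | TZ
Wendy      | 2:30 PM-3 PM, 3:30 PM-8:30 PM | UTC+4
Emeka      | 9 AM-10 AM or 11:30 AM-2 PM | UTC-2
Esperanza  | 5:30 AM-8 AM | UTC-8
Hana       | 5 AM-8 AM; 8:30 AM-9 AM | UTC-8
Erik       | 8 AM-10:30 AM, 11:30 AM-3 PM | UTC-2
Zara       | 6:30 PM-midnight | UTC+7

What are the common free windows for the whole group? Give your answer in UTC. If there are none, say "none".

Wendy in UTC: 10:30-11:00, 11:30-16:30 (subtract 4h to convert from UTC+4).
Emeka in UTC: 11:00-12:00, 13:30-16:00 (add 2h to convert from UTC-2).
Esperanza in UTC: 13:30-16:00 (add 8h to convert from UTC-8).
Hana in UTC: 13:00-16:00, 16:30-17:00 (add 8h to convert from UTC-8).
Erik in UTC: 10:00-12:30, 13:30-17:00 (add 2h to convert from UTC-2).
Zara in UTC: 11:30-17:00 (subtract 7h to convert from UTC+7).
Wendy ∩ Emeka: 11:30-12:00, 13:30-16:00.
Wendy ∩ Emeka ∩ Esperanza: 13:30-16:00.
Wendy ∩ Emeka ∩ Esperanza ∩ Hana: 13:30-16:00.
Wendy ∩ Emeka ∩ Esperanza ∩ Hana ∩ Erik: 13:30-16:00.
Wendy ∩ Emeka ∩ Esperanza ∩ Hana ∩ Erik ∩ Zara: 13:30-16:00.
Those are the intersection windows.

13:30-16:00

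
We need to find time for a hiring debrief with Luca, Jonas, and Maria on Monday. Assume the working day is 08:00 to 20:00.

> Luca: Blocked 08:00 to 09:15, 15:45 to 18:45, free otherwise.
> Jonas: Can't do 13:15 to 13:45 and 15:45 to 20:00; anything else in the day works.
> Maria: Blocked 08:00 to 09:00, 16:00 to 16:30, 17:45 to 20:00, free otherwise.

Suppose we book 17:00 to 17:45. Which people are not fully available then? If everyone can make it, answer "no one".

Luca free: 09:15-15:45, 18:45-20:00 (invert busy blocks within the working day).
Jonas free: 08:00-13:15, 13:45-15:45 (invert busy blocks within the working day).
Maria free: 09:00-16:00, 16:30-17:45 (invert busy blocks within the working day).
Luca: not fully free for 17:00-17:45. Jonas: not fully free for 17:00-17:45. Maria: free for 17:00-17:45.

Jonas, Luca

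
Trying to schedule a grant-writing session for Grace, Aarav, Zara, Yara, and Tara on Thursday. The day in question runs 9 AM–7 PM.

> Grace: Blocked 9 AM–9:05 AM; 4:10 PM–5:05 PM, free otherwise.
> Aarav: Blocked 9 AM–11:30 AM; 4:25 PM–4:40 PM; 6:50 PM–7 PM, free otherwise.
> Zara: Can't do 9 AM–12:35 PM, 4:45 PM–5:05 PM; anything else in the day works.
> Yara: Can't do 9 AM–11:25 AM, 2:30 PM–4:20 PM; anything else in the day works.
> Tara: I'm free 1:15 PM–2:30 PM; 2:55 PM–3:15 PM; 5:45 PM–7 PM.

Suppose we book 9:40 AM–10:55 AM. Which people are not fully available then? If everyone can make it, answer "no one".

Grace free: 09:05-16:10, 17:05-19:00 (invert busy blocks within the working day).
Aarav free: 11:30-16:25, 16:40-18:50 (invert busy blocks within the working day).
Zara free: 12:35-16:45, 17:05-19:00 (invert busy blocks within the working day).
Yara free: 11:25-14:30, 16:20-19:00 (invert busy blocks within the working day).
Tara free: 13:15-14:30, 14:55-15:15, 17:45-19:00.
Grace: free for 09:40-10:55. Aarav: not fully free for 09:40-10:55. Zara: not fully free for 09:40-10:55. Yara: not fully free for 09:40-10:55. Tara: not fully free for 09:40-10:55.

Aarav, Tara, Yara, Zara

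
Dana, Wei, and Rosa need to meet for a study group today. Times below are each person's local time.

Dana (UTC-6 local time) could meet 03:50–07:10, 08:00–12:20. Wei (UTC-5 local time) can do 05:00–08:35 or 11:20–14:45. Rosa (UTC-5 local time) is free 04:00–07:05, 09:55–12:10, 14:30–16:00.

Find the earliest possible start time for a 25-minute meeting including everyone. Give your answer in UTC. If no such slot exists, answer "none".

10:00

Dana in UTC: 09:50-13:10, 14:00-18:20 (add 6h to convert from UTC-6).
Wei in UTC: 10:00-13:35, 16:20-19:45 (add 5h to convert from UTC-5).
Rosa in UTC: 09:00-12:05, 14:55-17:10, 19:30-21:00 (add 5h to convert from UTC-5).
Dana ∩ Wei: 10:00-13:10, 16:20-18:20.
Dana ∩ Wei ∩ Rosa: 10:00-12:05, 16:20-17:10.
The first common window of at least 25 minutes is 10:00-12:05, so the earliest start is 10:00.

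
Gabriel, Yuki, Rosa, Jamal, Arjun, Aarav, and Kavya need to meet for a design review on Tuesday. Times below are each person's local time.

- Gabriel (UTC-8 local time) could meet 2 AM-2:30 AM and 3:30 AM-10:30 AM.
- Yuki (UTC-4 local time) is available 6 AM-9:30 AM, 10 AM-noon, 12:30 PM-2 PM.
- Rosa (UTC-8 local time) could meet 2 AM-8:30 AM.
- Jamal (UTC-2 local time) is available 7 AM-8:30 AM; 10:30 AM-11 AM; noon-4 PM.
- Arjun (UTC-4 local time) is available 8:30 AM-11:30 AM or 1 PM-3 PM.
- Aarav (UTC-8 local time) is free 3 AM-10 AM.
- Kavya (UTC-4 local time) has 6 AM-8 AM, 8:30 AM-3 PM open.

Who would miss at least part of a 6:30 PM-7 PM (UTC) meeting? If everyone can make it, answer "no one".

Gabriel in UTC: 10:00-10:30, 11:30-18:30 (add 8h to convert from UTC-8).
Yuki in UTC: 10:00-13:30, 14:00-16:00, 16:30-18:00 (add 4h to convert from UTC-4).
Rosa in UTC: 10:00-16:30 (add 8h to convert from UTC-8).
Jamal in UTC: 09:00-10:30, 12:30-13:00, 14:00-18:00 (add 2h to convert from UTC-2).
Arjun in UTC: 12:30-15:30, 17:00-19:00 (add 4h to convert from UTC-4).
Aarav in UTC: 11:00-18:00 (add 8h to convert from UTC-8).
Kavya in UTC: 10:00-12:00, 12:30-19:00 (add 4h to convert from UTC-4).
Gabriel: not fully free for 18:30-19:00. Yuki: not fully free for 18:30-19:00. Rosa: not fully free for 18:30-19:00. Jamal: not fully free for 18:30-19:00. Arjun: free for 18:30-19:00. Aarav: not fully free for 18:30-19:00. Kavya: free for 18:30-19:00.

Aarav, Gabriel, Jamal, Rosa, Yuki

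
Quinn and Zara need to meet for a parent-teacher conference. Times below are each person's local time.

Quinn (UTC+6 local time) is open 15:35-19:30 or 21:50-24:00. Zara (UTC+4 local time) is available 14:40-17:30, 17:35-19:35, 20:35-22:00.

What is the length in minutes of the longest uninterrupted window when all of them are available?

170

Quinn in UTC: 09:35-13:30, 15:50-18:00 (subtract 6h to convert from UTC+6).
Zara in UTC: 10:40-13:30, 13:35-15:35, 16:35-18:00 (subtract 4h to convert from UTC+4).
Quinn ∩ Zara: 10:40-13:30, 16:35-18:00.
The longest is 10:40-13:30 at 170 minutes.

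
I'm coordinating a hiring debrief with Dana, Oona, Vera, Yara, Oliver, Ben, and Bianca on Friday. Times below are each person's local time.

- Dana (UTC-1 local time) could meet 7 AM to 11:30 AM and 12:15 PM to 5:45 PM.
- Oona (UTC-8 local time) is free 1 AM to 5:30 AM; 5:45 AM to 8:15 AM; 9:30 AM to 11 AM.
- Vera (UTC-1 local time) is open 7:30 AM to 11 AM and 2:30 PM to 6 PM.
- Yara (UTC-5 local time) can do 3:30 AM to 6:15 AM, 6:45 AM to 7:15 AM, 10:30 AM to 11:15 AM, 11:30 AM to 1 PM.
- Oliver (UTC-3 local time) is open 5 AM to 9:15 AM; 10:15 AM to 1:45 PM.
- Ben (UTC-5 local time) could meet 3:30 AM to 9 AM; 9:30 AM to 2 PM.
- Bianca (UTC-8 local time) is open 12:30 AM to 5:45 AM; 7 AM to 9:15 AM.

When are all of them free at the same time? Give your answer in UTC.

Dana in UTC: 08:00-12:30, 13:15-18:45 (add 1h to convert from UTC-1).
Oona in UTC: 09:00-13:30, 13:45-16:15, 17:30-19:00 (add 8h to convert from UTC-8).
Vera in UTC: 08:30-12:00, 15:30-19:00 (add 1h to convert from UTC-1).
Yara in UTC: 08:30-11:15, 11:45-12:15, 15:30-16:15, 16:30-18:00 (add 5h to convert from UTC-5).
Oliver in UTC: 08:00-12:15, 13:15-16:45 (add 3h to convert from UTC-3).
Ben in UTC: 08:30-14:00, 14:30-19:00 (add 5h to convert from UTC-5).
Bianca in UTC: 08:30-13:45, 15:00-17:15 (add 8h to convert from UTC-8).
Dana ∩ Oona: 09:00-12:30, 13:15-13:30, 13:45-16:15, 17:30-18:45.
Dana ∩ Oona ∩ Vera: 09:00-12:00, 15:30-16:15, 17:30-18:45.
Dana ∩ Oona ∩ Vera ∩ Yara: 09:00-11:15, 11:45-12:00, 15:30-16:15, 17:30-18:00.
Dana ∩ Oona ∩ Vera ∩ Yara ∩ Oliver: 09:00-11:15, 11:45-12:00, 15:30-16:15.
Dana ∩ Oona ∩ Vera ∩ Yara ∩ Oliver ∩ Ben: 09:00-11:15, 11:45-12:00, 15:30-16:15.
Dana ∩ Oona ∩ Vera ∩ Yara ∩ Oliver ∩ Ben ∩ Bianca: 09:00-11:15, 11:45-12:00, 15:30-16:15.
So the common availability across everyone is 09:00-11:15, 11:45-12:00, 15:30-16:15.

09:00-11:15, 11:45-12:00, 15:30-16:15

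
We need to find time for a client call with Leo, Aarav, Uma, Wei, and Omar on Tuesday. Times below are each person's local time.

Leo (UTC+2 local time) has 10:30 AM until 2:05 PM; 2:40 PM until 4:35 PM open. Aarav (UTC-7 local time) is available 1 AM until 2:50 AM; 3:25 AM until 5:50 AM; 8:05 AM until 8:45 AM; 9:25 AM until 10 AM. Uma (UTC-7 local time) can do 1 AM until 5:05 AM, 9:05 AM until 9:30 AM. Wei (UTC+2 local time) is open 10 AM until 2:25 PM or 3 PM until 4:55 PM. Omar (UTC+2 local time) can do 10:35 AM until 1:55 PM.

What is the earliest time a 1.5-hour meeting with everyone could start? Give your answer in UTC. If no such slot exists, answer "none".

10:25

Leo in UTC: 08:30-12:05, 12:40-14:35 (subtract 2h to convert from UTC+2).
Aarav in UTC: 08:00-09:50, 10:25-12:50, 15:05-15:45, 16:25-17:00 (add 7h to convert from UTC-7).
Uma in UTC: 08:00-12:05, 16:05-16:30 (add 7h to convert from UTC-7).
Wei in UTC: 08:00-12:25, 13:00-14:55 (subtract 2h to convert from UTC+2).
Omar in UTC: 08:35-11:55 (subtract 2h to convert from UTC+2).
Leo ∩ Aarav: 08:30-09:50, 10:25-12:05, 12:40-12:50.
Leo ∩ Aarav ∩ Uma: 08:30-09:50, 10:25-12:05.
Leo ∩ Aarav ∩ Uma ∩ Wei: 08:30-09:50, 10:25-12:05.
Leo ∩ Aarav ∩ Uma ∩ Wei ∩ Omar: 08:35-09:50, 10:25-11:55.
The first common window of at least 90 minutes is 10:25-11:55, so the earliest start is 10:25.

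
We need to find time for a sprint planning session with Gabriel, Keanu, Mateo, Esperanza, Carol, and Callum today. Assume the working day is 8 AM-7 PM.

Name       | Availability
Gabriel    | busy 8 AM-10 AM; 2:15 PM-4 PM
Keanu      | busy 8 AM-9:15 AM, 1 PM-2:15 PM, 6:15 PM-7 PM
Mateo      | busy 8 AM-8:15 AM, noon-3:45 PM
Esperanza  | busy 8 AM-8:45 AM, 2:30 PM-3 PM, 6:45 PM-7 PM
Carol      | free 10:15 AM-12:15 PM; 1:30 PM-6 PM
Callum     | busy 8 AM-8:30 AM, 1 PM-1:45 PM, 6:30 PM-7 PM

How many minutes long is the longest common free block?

Gabriel free: 10:00-14:15, 16:00-19:00 (invert busy blocks within the working day).
Keanu free: 09:15-13:00, 14:15-18:15 (invert busy blocks within the working day).
Mateo free: 08:15-12:00, 15:45-19:00 (invert busy blocks within the working day).
Esperanza free: 08:45-14:30, 15:00-18:45 (invert busy blocks within the working day).
Carol free: 10:15-12:15, 13:30-18:00.
Callum free: 08:30-13:00, 13:45-18:30 (invert busy blocks within the working day).
Gabriel ∩ Keanu: 10:00-13:00, 16:00-18:15.
Gabriel ∩ Keanu ∩ Mateo: 10:00-12:00, 16:00-18:15.
Gabriel ∩ Keanu ∩ Mateo ∩ Esperanza: 10:00-12:00, 16:00-18:15.
Gabriel ∩ Keanu ∩ Mateo ∩ Esperanza ∩ Carol: 10:15-12:00, 16:00-18:00.
Gabriel ∩ Keanu ∩ Mateo ∩ Esperanza ∩ Carol ∩ Callum: 10:15-12:00, 16:00-18:00.
The longest is 16:00-18:00 at 120 minutes.

120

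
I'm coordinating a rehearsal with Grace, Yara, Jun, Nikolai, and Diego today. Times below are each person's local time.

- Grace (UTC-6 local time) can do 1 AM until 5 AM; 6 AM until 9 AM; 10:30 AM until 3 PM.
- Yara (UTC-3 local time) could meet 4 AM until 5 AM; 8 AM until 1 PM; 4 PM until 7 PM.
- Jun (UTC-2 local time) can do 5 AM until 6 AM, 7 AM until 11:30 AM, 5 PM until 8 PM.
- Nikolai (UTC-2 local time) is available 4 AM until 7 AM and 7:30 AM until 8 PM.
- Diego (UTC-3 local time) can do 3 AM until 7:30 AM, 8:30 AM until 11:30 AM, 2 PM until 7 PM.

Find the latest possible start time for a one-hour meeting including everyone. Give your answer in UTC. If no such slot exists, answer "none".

Grace in UTC: 07:00-11:00, 12:00-15:00, 16:30-21:00 (add 6h to convert from UTC-6).
Yara in UTC: 07:00-08:00, 11:00-16:00, 19:00-22:00 (add 3h to convert from UTC-3).
Jun in UTC: 07:00-08:00, 09:00-13:30, 19:00-22:00 (add 2h to convert from UTC-2).
Nikolai in UTC: 06:00-09:00, 09:30-22:00 (add 2h to convert from UTC-2).
Diego in UTC: 06:00-10:30, 11:30-14:30, 17:00-22:00 (add 3h to convert from UTC-3).
Grace ∩ Yara: 07:00-08:00, 12:00-15:00, 19:00-21:00.
Grace ∩ Yara ∩ Jun: 07:00-08:00, 12:00-13:30, 19:00-21:00.
Grace ∩ Yara ∩ Jun ∩ Nikolai: 07:00-08:00, 12:00-13:30, 19:00-21:00.
Grace ∩ Yara ∩ Jun ∩ Nikolai ∩ Diego: 07:00-08:00, 12:00-13:30, 19:00-21:00.
The last common window of at least 60 minutes is 19:00-21:00; a 60-minute meeting can start as late as 20:00 and still end by 21:00.

20:00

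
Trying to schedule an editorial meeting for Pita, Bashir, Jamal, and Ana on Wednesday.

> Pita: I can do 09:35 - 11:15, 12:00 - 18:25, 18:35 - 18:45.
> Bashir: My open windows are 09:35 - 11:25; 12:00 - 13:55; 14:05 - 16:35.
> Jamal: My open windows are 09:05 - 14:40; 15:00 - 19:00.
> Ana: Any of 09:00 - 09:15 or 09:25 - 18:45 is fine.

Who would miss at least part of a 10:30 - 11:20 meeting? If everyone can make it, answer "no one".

Pita: not fully free for 10:30-11:20. Bashir: free for 10:30-11:20. Jamal: free for 10:30-11:20. Ana: free for 10:30-11:20.

Pita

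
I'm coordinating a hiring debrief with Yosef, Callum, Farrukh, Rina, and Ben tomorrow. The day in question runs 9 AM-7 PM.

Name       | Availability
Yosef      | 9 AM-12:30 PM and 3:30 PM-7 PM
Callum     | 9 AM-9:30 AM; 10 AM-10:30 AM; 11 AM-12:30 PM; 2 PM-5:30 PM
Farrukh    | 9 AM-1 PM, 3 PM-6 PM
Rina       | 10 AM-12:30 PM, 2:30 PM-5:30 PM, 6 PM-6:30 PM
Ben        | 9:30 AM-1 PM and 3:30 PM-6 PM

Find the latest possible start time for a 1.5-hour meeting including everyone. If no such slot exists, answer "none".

16:00

Yosef ∩ Callum: 09:00-09:30, 10:00-10:30, 11:00-12:30, 15:30-17:30.
Yosef ∩ Callum ∩ Farrukh: 09:00-09:30, 10:00-10:30, 11:00-12:30, 15:30-17:30.
Yosef ∩ Callum ∩ Farrukh ∩ Rina: 10:00-10:30, 11:00-12:30, 15:30-17:30.
Yosef ∩ Callum ∩ Farrukh ∩ Rina ∩ Ben: 10:00-10:30, 11:00-12:30, 15:30-17:30.
Those are the intersection windows.
The last common window of at least 90 minutes is 15:30-17:30; a 90-minute meeting can start as late as 16:00 and still end by 17:30.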